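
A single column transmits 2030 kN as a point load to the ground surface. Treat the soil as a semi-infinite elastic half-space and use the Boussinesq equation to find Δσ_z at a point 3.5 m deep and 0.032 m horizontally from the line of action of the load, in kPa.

Δσ_z ≈ 79.1 kPa

Boussinesq vertical stress below a point load on an elastic half-space:
Δσ_z = 3P/(2πz²) · [1 + (r/z)²]^(−5/2)
r/z = 0.032/3.5 = 0.0091429; [1+(r/z)²]^(−5/2) = 0.99979.
Δσ_z = 3×2030/(2π×3.5²) × 0.99979 = 79.123 × 0.99979 = 79.11 kPa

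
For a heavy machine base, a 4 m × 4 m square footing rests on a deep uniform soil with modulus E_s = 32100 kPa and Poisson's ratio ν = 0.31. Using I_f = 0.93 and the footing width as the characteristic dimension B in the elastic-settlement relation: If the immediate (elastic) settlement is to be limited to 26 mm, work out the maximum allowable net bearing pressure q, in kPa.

q ≈ 248 kPa

S_e = q·B·(1−ν²)/E_s · I_f  ⇒  q = S_e·E_s / (B·(1−ν²)·I_f).
q = 0.026 × 32100 / (4 × 0.9039 × 0.93) = 248.2 kPa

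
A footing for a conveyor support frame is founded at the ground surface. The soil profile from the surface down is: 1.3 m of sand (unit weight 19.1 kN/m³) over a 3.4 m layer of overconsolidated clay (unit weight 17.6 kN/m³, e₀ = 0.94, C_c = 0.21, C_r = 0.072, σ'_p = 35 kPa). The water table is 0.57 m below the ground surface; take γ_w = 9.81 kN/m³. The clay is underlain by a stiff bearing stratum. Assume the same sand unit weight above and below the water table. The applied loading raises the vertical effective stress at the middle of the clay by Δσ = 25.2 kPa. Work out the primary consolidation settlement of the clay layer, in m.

S_c ≈ 0.0823 m

Mid-depth of clay below the ground surface: z = 1.3 + 3.4/2 = 3 m.
Total vertical stress at mid-clay: σ_v = 19.1×1.3 + 17.6×1.7 = 54.75 kPa.
Pore pressure: u = 9.81×(3 − 0.57) = 23.838 kPa.
Initial effective stress: σ'_0 = σ_v − u = 54.75 − 23.838 = 30.912 kPa.
Final effective stress: σ'_f = 30.912 + 25.2 = 56.112 kPa.
σ'_f = 56.112 > σ'_p = 35 kPa, so the stress path crosses the preconsolidation pressure — recompression up to σ'_p, then virgin compression beyond:
S_c = H/(1+e₀)·[C_r·log₁₀(σ'_p/σ'_0) + C_c·log₁₀(σ'_f/σ'_p)]
    = 3.4/1.94 × [0.072×log₁₀(35/30.912) + 0.21×log₁₀(56.112/35)]
    = 1.7526 × [0.0038837 + 0.043047] = 0.08225 m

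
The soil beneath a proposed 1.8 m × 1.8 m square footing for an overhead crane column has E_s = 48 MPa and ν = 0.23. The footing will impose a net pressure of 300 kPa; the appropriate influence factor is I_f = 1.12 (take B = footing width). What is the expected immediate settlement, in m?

Immediate (elastic) settlement: S_e = q·B·(1−ν²)/E_s · I_f.
E_s = 48 MPa = 48000 kPa.
S_e = 300 × 1.8 × (1 − 0.23²) / 48000 × 1.12
    = 300 × 1.8 × 0.9471 / 48000 × 1.12
    = 0.01193 m

S_e ≈ 0.0119 m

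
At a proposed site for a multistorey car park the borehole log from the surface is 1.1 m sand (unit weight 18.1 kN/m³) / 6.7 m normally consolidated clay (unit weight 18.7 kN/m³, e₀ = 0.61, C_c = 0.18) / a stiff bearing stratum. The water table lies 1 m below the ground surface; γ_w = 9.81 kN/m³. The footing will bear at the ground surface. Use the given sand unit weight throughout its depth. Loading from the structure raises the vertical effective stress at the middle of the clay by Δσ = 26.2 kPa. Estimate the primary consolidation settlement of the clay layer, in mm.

Mid-depth of clay below the ground surface: z = 1.1 + 6.7/2 = 4.45 m.
Total vertical stress at mid-clay: σ_v = 18.1×1.1 + 18.7×3.35 = 82.555 kPa.
Pore pressure: u = 9.81×(4.45 − 1) = 33.845 kPa.
Initial effective stress: σ'_0 = σ_v − u = 82.555 − 33.845 = 48.71 kPa.
Final effective stress: σ'_f = σ'_0 + Δσ = 48.71 + 26.2 = 74.91 kPa.
Normally consolidated clay, so the full stress increment lies on the virgin compression line:
S_c = C_c·H/(1+e₀)·log₁₀(σ'_f/σ'_0) = 0.18×6.7/(1+0.61)×log₁₀(74.91/48.71)
    = 0.74907 × 0.18692 = 0.14 m

S_c ≈ 140 mm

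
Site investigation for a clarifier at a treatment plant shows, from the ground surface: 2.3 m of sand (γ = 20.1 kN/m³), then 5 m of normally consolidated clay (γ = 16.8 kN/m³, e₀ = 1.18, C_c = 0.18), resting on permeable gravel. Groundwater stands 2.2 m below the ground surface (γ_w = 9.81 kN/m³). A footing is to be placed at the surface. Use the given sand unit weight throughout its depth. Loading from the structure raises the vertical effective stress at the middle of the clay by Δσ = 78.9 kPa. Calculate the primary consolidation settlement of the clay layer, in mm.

Mid-depth of clay below the ground surface: z = 2.3 + 5/2 = 4.8 m.
Total vertical stress at mid-clay: σ_v = 20.1×2.3 + 16.8×2.5 = 88.23 kPa.
Pore pressure: u = 9.81×(4.8 − 2.2) = 25.506 kPa.
Initial effective stress: σ'_0 = σ_v − u = 88.23 − 25.506 = 62.724 kPa.
Final effective stress: σ'_f = σ'_0 + Δσ = 62.724 + 78.9 = 141.62 kPa.
Normally consolidated clay, so the full stress increment lies on the virgin compression line:
S_c = C_c·H/(1+e₀)·log₁₀(σ'_f/σ'_0) = 0.18×5/(1+1.18)×log₁₀(141.62/62.724)
    = 0.41284 × 0.35369 = 0.146 m

S_c ≈ 146 mm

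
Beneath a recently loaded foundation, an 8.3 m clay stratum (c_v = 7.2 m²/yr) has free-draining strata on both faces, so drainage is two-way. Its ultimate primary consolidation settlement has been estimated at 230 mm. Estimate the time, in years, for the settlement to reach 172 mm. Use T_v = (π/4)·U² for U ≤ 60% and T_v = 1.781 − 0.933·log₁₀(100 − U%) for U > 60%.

Drainage path length: H_d = H/2 = 4.15 m (double drainage).
U = S(t)/S_ult = 172/230 = 0.7478.
U > 60%: T_v = 1.781 − 0.933·log₁₀(100 − 74.783) = 0.47321.
t = T_v·H_d²/c_v = 0.47321×4.15²/7.2 = 1.132 years.

t ≈ 1.13 years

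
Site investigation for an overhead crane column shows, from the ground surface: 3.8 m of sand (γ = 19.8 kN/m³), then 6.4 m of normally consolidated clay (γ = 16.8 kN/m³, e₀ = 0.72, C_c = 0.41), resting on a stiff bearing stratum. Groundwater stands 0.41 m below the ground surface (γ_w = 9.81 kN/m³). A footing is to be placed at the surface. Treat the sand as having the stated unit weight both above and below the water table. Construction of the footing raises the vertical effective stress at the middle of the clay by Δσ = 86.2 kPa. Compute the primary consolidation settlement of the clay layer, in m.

Mid-depth of clay below the ground surface: z = 3.8 + 6.4/2 = 7 m.
Total vertical stress at mid-clay: σ_v = 19.8×3.8 + 16.8×3.2 = 129 kPa.
Pore pressure: u = 9.81×(7 − 0.41) = 64.648 kPa.
Initial effective stress: σ'_0 = σ_v − u = 129 − 64.648 = 64.352 kPa.
Final effective stress: σ'_f = σ'_0 + Δσ = 64.352 + 86.2 = 150.55 kPa.
Normally consolidated clay, so the full stress increment lies on the virgin compression line:
S_c = C_c·H/(1+e₀)·log₁₀(σ'_f/σ'_0) = 0.41×6.4/(1+0.72)×log₁₀(150.55/64.352)
    = 1.5256 × 0.36912 = 0.5631 m

S_c ≈ 0.563 m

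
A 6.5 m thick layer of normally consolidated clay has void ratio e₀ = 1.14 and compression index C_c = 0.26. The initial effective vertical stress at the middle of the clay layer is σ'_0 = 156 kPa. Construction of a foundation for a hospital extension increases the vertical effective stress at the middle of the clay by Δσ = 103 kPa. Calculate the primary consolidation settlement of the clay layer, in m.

S_c ≈ 0.174 m

Final effective stress: σ'_f = σ'_0 + Δσ = 156 + 103 = 259 kPa.
Normally consolidated clay, so the full stress increment lies on the virgin compression line:
S_c = C_c·H/(1+e₀)·log₁₀(σ'_f/σ'_0) = 0.26×6.5/(1+1.14)×log₁₀(259/156)
    = 0.78972 × 0.22018 = 0.1739 m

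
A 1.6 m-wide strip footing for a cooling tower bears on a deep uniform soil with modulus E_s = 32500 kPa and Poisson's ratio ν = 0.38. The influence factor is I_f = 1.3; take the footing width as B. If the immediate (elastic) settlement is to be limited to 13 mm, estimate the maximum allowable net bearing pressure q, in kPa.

S_e = q·B·(1−ν²)/E_s · I_f  ⇒  q = S_e·E_s / (B·(1−ν²)·I_f).
q = 0.013 × 32500 / (1.6 × 0.8556 × 1.3) = 237.4 kPa

q ≈ 237 kPa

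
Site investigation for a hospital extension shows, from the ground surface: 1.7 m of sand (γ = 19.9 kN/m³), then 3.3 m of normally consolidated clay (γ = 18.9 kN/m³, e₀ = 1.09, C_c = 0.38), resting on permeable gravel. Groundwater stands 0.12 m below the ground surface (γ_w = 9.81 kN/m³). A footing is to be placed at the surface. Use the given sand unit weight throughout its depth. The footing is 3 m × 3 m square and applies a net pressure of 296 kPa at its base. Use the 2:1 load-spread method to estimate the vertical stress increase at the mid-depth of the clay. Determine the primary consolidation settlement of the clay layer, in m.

Mid-depth of clay below the ground surface: z = 1.7 + 3.3/2 = 3.35 m.
Total vertical stress at mid-clay: σ_v = 19.9×1.7 + 18.9×1.65 = 65.015 kPa.
Pore pressure: u = 9.81×(3.35 − 0.12) = 31.686 kPa.
Initial effective stress: σ'_0 = σ_v − u = 65.015 − 31.686 = 33.329 kPa.
Stress increase at mid-clay by the 2:1 spreading method:
Δσ = qBL/((B+z)(L+z)) = 296×3×3/((3+3.35)(3+3.35)) = 66.067 kPa
Final effective stress: σ'_f = σ'_0 + Δσ = 33.329 + 66.067 = 99.396 kPa.
Normally consolidated clay, so the full stress increment lies on the virgin compression line:
S_c = C_c·H/(1+e₀)·log₁₀(σ'_f/σ'_0) = 0.38×3.3/(1+1.09)×log₁₀(99.396/33.329)
    = 0.6 × 0.47455 = 0.2847 m

S_c ≈ 0.285 m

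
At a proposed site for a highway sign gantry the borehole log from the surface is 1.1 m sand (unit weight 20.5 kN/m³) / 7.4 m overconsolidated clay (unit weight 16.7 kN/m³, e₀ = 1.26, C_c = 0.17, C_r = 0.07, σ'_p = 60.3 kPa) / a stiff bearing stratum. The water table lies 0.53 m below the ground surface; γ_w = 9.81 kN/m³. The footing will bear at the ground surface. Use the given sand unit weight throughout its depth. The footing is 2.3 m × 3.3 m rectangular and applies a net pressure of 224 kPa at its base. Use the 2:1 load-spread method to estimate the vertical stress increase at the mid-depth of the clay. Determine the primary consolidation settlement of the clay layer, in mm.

S_c ≈ 77.9 mm

Mid-depth of clay below the ground surface: z = 1.1 + 7.4/2 = 4.8 m.
Total vertical stress at mid-clay: σ_v = 20.5×1.1 + 16.7×3.7 = 84.34 kPa.
Pore pressure: u = 9.81×(4.8 − 0.53) = 41.889 kPa.
Initial effective stress: σ'_0 = σ_v − u = 84.34 − 41.889 = 42.451 kPa.
Stress increase at mid-clay by the 2:1 spreading method:
Δσ = qBL/((B+z)(L+z)) = 224×2.3×3.3/((2.3+4.8)(3.3+4.8)) = 29.563 kPa
Final effective stress: σ'_f = 42.451 + 29.563 = 72.014 kPa.
σ'_f = 72.014 > σ'_p = 60.3 kPa, so the stress path crosses the preconsolidation pressure — recompression up to σ'_p, then virgin compression beyond:
S_c = H/(1+e₀)·[C_r·log₁₀(σ'_p/σ'_0) + C_c·log₁₀(σ'_f/σ'_p)]
    = 7.4/2.26 × [0.07×log₁₀(60.3/42.451) + 0.17×log₁₀(72.014/60.3)]
    = 3.2743 × [0.01067 + 0.013107] = 0.07785 m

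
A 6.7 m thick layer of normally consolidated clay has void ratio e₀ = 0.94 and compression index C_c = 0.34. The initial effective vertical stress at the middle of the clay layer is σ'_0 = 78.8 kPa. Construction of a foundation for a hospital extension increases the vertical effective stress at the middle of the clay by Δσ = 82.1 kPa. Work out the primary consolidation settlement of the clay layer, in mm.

Final effective stress: σ'_f = σ'_0 + Δσ = 78.8 + 82.1 = 160.9 kPa.
Normally consolidated clay, so the full stress increment lies on the virgin compression line:
S_c = C_c·H/(1+e₀)·log₁₀(σ'_f/σ'_0) = 0.34×6.7/(1+0.94)×log₁₀(160.9/78.8)
    = 1.1742 × 0.31003 = 0.364 m

S_c ≈ 364 mm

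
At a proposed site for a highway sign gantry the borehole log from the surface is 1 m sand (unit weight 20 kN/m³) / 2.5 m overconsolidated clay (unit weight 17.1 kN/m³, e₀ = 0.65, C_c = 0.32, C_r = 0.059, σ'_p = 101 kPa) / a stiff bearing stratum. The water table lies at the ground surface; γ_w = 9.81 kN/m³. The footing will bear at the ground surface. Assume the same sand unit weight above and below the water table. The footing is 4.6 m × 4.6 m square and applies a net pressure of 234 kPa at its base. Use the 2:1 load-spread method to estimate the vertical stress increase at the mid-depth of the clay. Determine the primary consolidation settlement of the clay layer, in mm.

Mid-depth of clay below the ground surface: z = 1 + 2.5/2 = 2.25 m.
Total vertical stress at mid-clay: σ_v = 20×1 + 17.1×1.25 = 41.375 kPa.
Pore pressure: u = 9.81×(2.25 − 0) = 22.073 kPa.
Initial effective stress: σ'_0 = σ_v − u = 41.375 − 22.073 = 19.302 kPa.
Stress increase at mid-clay by the 2:1 spreading method:
Δσ = qBL/((B+z)(L+z)) = 234×4.6×4.6/((4.6+2.25)(4.6+2.25)) = 105.52 kPa
Final effective stress: σ'_f = 19.302 + 105.52 = 124.82 kPa.
σ'_f = 124.82 > σ'_p = 101 kPa, so the stress path crosses the preconsolidation pressure — recompression up to σ'_p, then virgin compression beyond:
S_c = H/(1+e₀)·[C_r·log₁₀(σ'_p/σ'_0) + C_c·log₁₀(σ'_f/σ'_p)]
    = 2.5/1.65 × [0.059×log₁₀(101/19.302) + 0.32×log₁₀(124.82/101)]
    = 1.5152 × [0.042404 + 0.029428] = 0.1088 m

S_c ≈ 109 mm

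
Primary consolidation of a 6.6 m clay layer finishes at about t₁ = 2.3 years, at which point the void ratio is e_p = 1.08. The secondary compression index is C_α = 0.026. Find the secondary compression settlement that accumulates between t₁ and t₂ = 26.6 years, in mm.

Secondary compression: S_s = C_α·H/(1+e_p)·log₁₀(t₂/t₁)
S_s = 0.026×6.6/(1+1.08)×log₁₀(26.6/2.3)
    = 0.0825 × 1.063 = 0.08771 m

S_s ≈ 87.7 mm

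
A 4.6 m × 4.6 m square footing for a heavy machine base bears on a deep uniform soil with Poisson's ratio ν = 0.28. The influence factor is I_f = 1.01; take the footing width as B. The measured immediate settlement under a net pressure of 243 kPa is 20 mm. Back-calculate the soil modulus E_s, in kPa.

E_s ≈ 52000 kPa

S_e = q·B·(1−ν²)/E_s · I_f  ⇒  E_s = q·B·(1−ν²)·I_f / S_e.
E_s = 243 × 4.6 × 0.9216 × 1.01 / 0.02 = 52020 kPa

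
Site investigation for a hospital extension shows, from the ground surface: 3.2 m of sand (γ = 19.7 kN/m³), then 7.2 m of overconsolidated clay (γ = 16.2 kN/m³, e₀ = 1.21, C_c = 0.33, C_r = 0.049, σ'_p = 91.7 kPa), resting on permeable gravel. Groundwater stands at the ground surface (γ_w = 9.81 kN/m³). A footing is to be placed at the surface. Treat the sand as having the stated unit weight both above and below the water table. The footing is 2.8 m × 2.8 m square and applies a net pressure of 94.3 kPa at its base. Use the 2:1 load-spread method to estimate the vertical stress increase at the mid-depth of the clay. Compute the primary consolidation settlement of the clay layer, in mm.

Mid-depth of clay below the ground surface: z = 3.2 + 7.2/2 = 6.8 m.
Total vertical stress at mid-clay: σ_v = 19.7×3.2 + 16.2×3.6 = 121.36 kPa.
Pore pressure: u = 9.81×(6.8 − 0) = 66.708 kPa.
Initial effective stress: σ'_0 = σ_v − u = 121.36 − 66.708 = 54.652 kPa.
Stress increase at mid-clay by the 2:1 spreading method:
Δσ = qBL/((B+z)(L+z)) = 94.3×2.8×2.8/((2.8+6.8)(2.8+6.8)) = 8.022 kPa
Final effective stress: σ'_f = 54.652 + 8.022 = 62.674 kPa.
σ'_f = 62.674 ≤ σ'_p = 91.7 kPa, so the clay remains overconsolidated and only the recompression index applies:
S_c = C_r·H/(1+e₀)·log₁₀(σ'_f/σ'_0) = 0.049×7.2/2.21×log₁₀(62.674/54.652)
    = 0.15964 × 0.059481 = 0.009495 m

S_c ≈ 9.5 mm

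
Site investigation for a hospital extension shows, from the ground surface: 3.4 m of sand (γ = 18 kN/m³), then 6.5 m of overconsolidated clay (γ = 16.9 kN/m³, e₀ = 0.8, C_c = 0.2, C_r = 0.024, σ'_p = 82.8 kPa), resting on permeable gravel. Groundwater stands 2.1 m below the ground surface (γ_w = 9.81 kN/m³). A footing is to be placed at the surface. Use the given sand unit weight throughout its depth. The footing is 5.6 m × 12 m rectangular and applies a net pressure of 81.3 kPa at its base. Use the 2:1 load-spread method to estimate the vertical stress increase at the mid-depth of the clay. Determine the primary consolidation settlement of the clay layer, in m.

S_c ≈ 0.05 m

Mid-depth of clay below the ground surface: z = 3.4 + 6.5/2 = 6.65 m.
Total vertical stress at mid-clay: σ_v = 18×3.4 + 16.9×3.25 = 116.12 kPa.
Pore pressure: u = 9.81×(6.65 − 2.1) = 44.636 kPa.
Initial effective stress: σ'_0 = σ_v − u = 116.12 − 44.636 = 71.484 kPa.
Stress increase at mid-clay by the 2:1 spreading method:
Δσ = qBL/((B+z)(L+z)) = 81.3×5.6×12/((5.6+6.65)(12+6.65)) = 23.914 kPa
Final effective stress: σ'_f = 71.484 + 23.914 = 95.398 kPa.
σ'_f = 95.398 > σ'_p = 82.8 kPa, so the stress path crosses the preconsolidation pressure — recompression up to σ'_p, then virgin compression beyond:
S_c = H/(1+e₀)·[C_r·log₁₀(σ'_p/σ'_0) + C_c·log₁₀(σ'_f/σ'_p)]
    = 6.5/1.8 × [0.024×log₁₀(82.8/71.484) + 0.2×log₁₀(95.398/82.8)]
    = 3.6111 × [0.0015317 + 0.012302] = 0.04995 m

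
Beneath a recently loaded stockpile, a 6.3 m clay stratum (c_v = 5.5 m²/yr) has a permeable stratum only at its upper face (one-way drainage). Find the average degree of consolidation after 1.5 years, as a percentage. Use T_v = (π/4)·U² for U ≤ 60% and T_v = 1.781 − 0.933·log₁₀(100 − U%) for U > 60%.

U ≈ 51.4 %

Drainage path length: H_d = H = 6.3 m (single drainage).
T_v = c_v·t/H_d² = 5.5×1.5/6.3² = 0.20786.
T_v = 0.20786 corresponds to the U ≤ 60% branch:
U = √(4T_v/π) = 0.5144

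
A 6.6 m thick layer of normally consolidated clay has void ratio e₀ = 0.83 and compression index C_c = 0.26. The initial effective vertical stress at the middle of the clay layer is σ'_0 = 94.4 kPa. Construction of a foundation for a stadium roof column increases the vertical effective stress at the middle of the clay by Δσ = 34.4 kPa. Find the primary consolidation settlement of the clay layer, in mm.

Final effective stress: σ'_f = σ'_0 + Δσ = 94.4 + 34.4 = 128.8 kPa.
Normally consolidated clay, so the full stress increment lies on the virgin compression line:
S_c = C_c·H/(1+e₀)·log₁₀(σ'_f/σ'_0) = 0.26×6.6/(1+0.83)×log₁₀(128.8/94.4)
    = 0.9377 × 0.13494 = 0.1265 m

S_c ≈ 127 mm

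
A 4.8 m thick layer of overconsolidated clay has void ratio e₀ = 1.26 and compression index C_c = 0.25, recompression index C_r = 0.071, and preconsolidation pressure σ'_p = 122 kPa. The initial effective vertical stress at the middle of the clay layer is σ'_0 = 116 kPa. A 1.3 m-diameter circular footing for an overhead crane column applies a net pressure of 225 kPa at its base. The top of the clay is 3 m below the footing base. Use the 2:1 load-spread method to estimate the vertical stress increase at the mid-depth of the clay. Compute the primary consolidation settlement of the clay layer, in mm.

Mid-depth of clay below the footing base: z = 3 + 4.8/2 = 5.4 m.
Stress increase at mid-clay by the 2:1 spreading method:
Δσ ≈ qD²/(D+z)² = 225×1.3²/(1.3+5.4)² = 8.4707 kPa
Final effective stress: σ'_f = 116 + 8.4707 = 124.47 kPa.
σ'_f = 124.47 > σ'_p = 122 kPa, so the stress path crosses the preconsolidation pressure — recompression up to σ'_p, then virgin compression beyond:
S_c = H/(1+e₀)·[C_r·log₁₀(σ'_p/σ'_0) + C_c·log₁₀(σ'_f/σ'_p)]
    = 4.8/2.26 × [0.071×log₁₀(122/116) + 0.25×log₁₀(124.47/122)]
    = 2.1239 × [0.001555 + 0.0021762] = 0.007925 m

S_c ≈ 7.92 mm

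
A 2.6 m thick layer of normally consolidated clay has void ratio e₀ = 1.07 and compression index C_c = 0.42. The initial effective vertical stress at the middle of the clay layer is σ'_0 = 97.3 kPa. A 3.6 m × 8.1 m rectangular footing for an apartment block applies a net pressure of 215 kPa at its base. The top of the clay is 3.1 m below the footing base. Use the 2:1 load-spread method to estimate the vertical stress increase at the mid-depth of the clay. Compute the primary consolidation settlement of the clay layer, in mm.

Mid-depth of clay below the footing base: z = 3.1 + 2.6/2 = 4.4 m.
Stress increase at mid-clay by the 2:1 spreading method:
Δσ = qBL/((B+z)(L+z)) = 215×3.6×8.1/((3.6+4.4)(8.1+4.4)) = 62.694 kPa
Final effective stress: σ'_f = σ'_0 + Δσ = 97.3 + 62.694 = 159.99 kPa.
Normally consolidated clay, so the full stress increment lies on the virgin compression line:
S_c = C_c·H/(1+e₀)·log₁₀(σ'_f/σ'_0) = 0.42×2.6/(1+1.07)×log₁₀(159.99/97.3)
    = 0.52754 × 0.21598 = 0.1139 m

S_c ≈ 114 mm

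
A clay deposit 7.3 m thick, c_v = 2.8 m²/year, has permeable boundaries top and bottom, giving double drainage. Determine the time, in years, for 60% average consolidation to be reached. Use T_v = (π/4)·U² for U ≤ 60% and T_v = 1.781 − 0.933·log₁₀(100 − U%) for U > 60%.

t ≈ 1.35 years

Drainage path length: H_d = H/2 = 3.65 m (double drainage).
U ≤ 60%: T_v = (π/4)·U² = (π/4)×0.6² = 0.28274.
t = T_v·H_d²/c_v = 0.28274×3.65²/2.8 = 1.345 years.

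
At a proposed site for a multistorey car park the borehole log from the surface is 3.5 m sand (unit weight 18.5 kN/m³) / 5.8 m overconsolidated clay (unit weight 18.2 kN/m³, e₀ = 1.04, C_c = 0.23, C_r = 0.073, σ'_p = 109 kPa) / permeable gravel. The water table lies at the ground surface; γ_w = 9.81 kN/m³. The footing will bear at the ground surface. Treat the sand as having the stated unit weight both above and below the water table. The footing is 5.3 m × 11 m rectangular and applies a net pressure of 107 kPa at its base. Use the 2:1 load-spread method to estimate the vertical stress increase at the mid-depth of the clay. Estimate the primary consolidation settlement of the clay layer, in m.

Mid-depth of clay below the ground surface: z = 3.5 + 5.8/2 = 6.4 m.
Total vertical stress at mid-clay: σ_v = 18.5×3.5 + 18.2×2.9 = 117.53 kPa.
Pore pressure: u = 9.81×(6.4 − 0) = 62.784 kPa.
Initial effective stress: σ'_0 = σ_v − u = 117.53 − 62.784 = 54.746 kPa.
Stress increase at mid-clay by the 2:1 spreading method:
Δσ = qBL/((B+z)(L+z)) = 107×5.3×11/((5.3+6.4)(11+6.4)) = 30.642 kPa
Final effective stress: σ'_f = 54.746 + 30.642 = 85.388 kPa.
σ'_f = 85.388 ≤ σ'_p = 109 kPa, so the clay remains overconsolidated and only the recompression index applies:
S_c = C_r·H/(1+e₀)·log₁₀(σ'_f/σ'_0) = 0.073×5.8/2.04×log₁₀(85.388/54.746)
    = 0.20755 × 0.19304 = 0.04006 m

S_c ≈ 0.0401 m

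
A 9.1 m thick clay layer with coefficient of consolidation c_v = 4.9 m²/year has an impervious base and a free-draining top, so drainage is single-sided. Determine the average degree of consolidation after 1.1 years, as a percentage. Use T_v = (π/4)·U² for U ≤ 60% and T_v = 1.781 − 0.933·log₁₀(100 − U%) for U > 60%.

U ≈ 28.8 %

Drainage path length: H_d = H = 9.1 m (single drainage).
T_v = c_v·t/H_d² = 4.9×1.1/9.1² = 0.065089.
T_v = 0.065089 corresponds to the U ≤ 60% branch:
U = √(4T_v/π) = 0.2879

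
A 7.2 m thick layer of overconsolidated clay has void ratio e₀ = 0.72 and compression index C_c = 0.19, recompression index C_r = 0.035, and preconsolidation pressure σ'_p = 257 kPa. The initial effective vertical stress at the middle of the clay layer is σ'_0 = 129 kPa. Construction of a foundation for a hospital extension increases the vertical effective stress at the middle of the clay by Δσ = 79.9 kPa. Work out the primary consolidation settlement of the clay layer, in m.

S_c ≈ 0.0307 m

Final effective stress: σ'_f = 129 + 79.9 = 208.9 kPa.
σ'_f = 208.9 ≤ σ'_p = 257 kPa, so the clay remains overconsolidated and only the recompression index applies:
S_c = C_r·H/(1+e₀)·log₁₀(σ'_f/σ'_0) = 0.035×7.2/1.72×log₁₀(208.9/129)
    = 0.14651 × 0.20935 = 0.03067 m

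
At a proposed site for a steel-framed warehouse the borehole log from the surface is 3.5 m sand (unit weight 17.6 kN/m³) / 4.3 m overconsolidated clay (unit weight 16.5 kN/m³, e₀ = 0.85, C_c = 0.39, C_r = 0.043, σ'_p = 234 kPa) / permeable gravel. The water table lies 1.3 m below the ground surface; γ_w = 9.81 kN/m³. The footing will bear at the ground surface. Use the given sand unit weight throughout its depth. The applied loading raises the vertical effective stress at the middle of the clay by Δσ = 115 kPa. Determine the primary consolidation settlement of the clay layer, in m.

S_c ≈ 0.0493 m

Mid-depth of clay below the ground surface: z = 3.5 + 4.3/2 = 5.65 m.
Total vertical stress at mid-clay: σ_v = 17.6×3.5 + 16.5×2.15 = 97.075 kPa.
Pore pressure: u = 9.81×(5.65 − 1.3) = 42.673 kPa.
Initial effective stress: σ'_0 = σ_v − u = 97.075 − 42.673 = 54.402 kPa.
Final effective stress: σ'_f = 54.402 + 115 = 169.4 kPa.
σ'_f = 169.4 ≤ σ'_p = 234 kPa, so the clay remains overconsolidated and only the recompression index applies:
S_c = C_r·H/(1+e₀)·log₁₀(σ'_f/σ'_0) = 0.043×4.3/1.85×log₁₀(169.4/54.402)
    = 0.099945 × 0.4933 = 0.0493 m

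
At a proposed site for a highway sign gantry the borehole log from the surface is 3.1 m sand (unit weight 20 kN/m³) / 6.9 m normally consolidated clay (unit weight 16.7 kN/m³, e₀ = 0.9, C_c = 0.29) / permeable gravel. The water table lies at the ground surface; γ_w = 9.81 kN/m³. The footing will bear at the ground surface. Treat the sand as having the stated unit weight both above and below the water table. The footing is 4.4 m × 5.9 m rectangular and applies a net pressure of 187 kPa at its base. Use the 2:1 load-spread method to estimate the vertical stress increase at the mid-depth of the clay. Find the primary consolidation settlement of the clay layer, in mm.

Mid-depth of clay below the ground surface: z = 3.1 + 6.9/2 = 6.55 m.
Total vertical stress at mid-clay: σ_v = 20×3.1 + 16.7×3.45 = 119.62 kPa.
Pore pressure: u = 9.81×(6.55 − 0) = 64.255 kPa.
Initial effective stress: σ'_0 = σ_v − u = 119.62 − 64.255 = 55.365 kPa.
Stress increase at mid-clay by the 2:1 spreading method:
Δσ = qBL/((B+z)(L+z)) = 187×4.4×5.9/((4.4+6.55)(5.9+6.55)) = 35.609 kPa
Final effective stress: σ'_f = σ'_0 + Δσ = 55.365 + 35.609 = 90.974 kPa.
Normally consolidated clay, so the full stress increment lies on the virgin compression line:
S_c = C_c·H/(1+e₀)·log₁₀(σ'_f/σ'_0) = 0.29×6.9/(1+0.9)×log₁₀(90.974/55.365)
    = 1.0532 × 0.21568 = 0.2272 m

S_c ≈ 227 mm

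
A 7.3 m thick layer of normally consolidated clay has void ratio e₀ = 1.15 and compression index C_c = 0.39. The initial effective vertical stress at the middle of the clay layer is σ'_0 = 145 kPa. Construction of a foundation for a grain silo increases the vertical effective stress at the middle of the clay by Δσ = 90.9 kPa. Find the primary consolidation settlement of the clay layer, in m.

S_c ≈ 0.28 m

Final effective stress: σ'_f = σ'_0 + Δσ = 145 + 90.9 = 235.9 kPa.
Normally consolidated clay, so the full stress increment lies on the virgin compression line:
S_c = C_c·H/(1+e₀)·log₁₀(σ'_f/σ'_0) = 0.39×7.3/(1+1.15)×log₁₀(235.9/145)
    = 1.3242 × 0.21136 = 0.2799 m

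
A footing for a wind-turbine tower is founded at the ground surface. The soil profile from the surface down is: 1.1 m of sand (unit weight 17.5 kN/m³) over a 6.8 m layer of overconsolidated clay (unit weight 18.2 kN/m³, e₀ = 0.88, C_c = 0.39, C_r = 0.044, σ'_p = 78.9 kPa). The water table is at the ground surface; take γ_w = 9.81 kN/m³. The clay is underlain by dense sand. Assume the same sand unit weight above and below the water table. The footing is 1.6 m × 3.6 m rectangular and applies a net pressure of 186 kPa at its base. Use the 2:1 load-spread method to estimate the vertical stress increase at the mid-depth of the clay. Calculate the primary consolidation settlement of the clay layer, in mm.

S_c ≈ 31.9 mm

Mid-depth of clay below the ground surface: z = 1.1 + 6.8/2 = 4.5 m.
Total vertical stress at mid-clay: σ_v = 17.5×1.1 + 18.2×3.4 = 81.13 kPa.
Pore pressure: u = 9.81×(4.5 − 0) = 44.145 kPa.
Initial effective stress: σ'_0 = σ_v − u = 81.13 − 44.145 = 36.985 kPa.
Stress increase at mid-clay by the 2:1 spreading method:
Δσ = qBL/((B+z)(L+z)) = 186×1.6×3.6/((1.6+4.5)(3.6+4.5)) = 21.683 kPa
Final effective stress: σ'_f = 36.985 + 21.683 = 58.668 kPa.
σ'_f = 58.668 ≤ σ'_p = 78.9 kPa, so the clay remains overconsolidated and only the recompression index applies:
S_c = C_r·H/(1+e₀)·log₁₀(σ'_f/σ'_0) = 0.044×6.8/1.88×log₁₀(58.668/36.985)
    = 0.15915 × 0.20038 = 0.03189 m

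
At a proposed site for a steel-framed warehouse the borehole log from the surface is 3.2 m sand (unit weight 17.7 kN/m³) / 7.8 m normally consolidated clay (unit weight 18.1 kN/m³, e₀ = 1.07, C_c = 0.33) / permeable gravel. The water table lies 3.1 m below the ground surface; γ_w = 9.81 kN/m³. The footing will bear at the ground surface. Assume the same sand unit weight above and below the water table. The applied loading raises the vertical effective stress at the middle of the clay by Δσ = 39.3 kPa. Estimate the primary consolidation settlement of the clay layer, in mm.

Mid-depth of clay below the ground surface: z = 3.2 + 7.8/2 = 7.1 m.
Total vertical stress at mid-clay: σ_v = 17.7×3.2 + 18.1×3.9 = 127.23 kPa.
Pore pressure: u = 9.81×(7.1 − 3.1) = 39.24 kPa.
Initial effective stress: σ'_0 = σ_v − u = 127.23 − 39.24 = 87.99 kPa.
Final effective stress: σ'_f = σ'_0 + Δσ = 87.99 + 39.3 = 127.29 kPa.
Normally consolidated clay, so the full stress increment lies on the virgin compression line:
S_c = C_c·H/(1+e₀)·log₁₀(σ'_f/σ'_0) = 0.33×7.8/(1+1.07)×log₁₀(127.29/87.99)
    = 1.2435 × 0.16036 = 0.1994 m

S_c ≈ 199 mm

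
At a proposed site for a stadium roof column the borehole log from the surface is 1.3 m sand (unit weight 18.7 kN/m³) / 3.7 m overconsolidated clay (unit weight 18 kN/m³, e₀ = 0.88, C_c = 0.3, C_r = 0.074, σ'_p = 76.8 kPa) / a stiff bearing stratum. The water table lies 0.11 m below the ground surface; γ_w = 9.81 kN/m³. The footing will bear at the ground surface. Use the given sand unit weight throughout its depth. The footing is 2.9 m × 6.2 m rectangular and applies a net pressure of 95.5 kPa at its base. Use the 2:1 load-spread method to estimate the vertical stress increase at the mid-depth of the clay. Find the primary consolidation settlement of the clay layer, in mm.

S_c ≈ 46.7 mm

Mid-depth of clay below the ground surface: z = 1.3 + 3.7/2 = 3.15 m.
Total vertical stress at mid-clay: σ_v = 18.7×1.3 + 18×1.85 = 57.61 kPa.
Pore pressure: u = 9.81×(3.15 − 0.11) = 29.822 kPa.
Initial effective stress: σ'_0 = σ_v − u = 57.61 − 29.822 = 27.788 kPa.
Stress increase at mid-clay by the 2:1 spreading method:
Δσ = qBL/((B+z)(L+z)) = 95.5×2.9×6.2/((2.9+3.15)(6.2+3.15)) = 30.355 kPa
Final effective stress: σ'_f = 27.788 + 30.355 = 58.143 kPa.
σ'_f = 58.143 ≤ σ'_p = 76.8 kPa, so the clay remains overconsolidated and only the recompression index applies:
S_c = C_r·H/(1+e₀)·log₁₀(σ'_f/σ'_0) = 0.074×3.7/1.88×log₁₀(58.143/27.788)
    = 0.14564 × 0.32064 = 0.0467 m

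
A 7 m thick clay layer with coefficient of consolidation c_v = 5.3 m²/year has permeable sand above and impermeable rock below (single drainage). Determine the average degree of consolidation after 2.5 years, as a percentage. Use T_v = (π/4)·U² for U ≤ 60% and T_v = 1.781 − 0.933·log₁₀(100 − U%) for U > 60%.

U ≈ 58.7 %

Drainage path length: H_d = H = 7 m (single drainage).
T_v = c_v·t/H_d² = 5.3×2.5/7² = 0.27041.
T_v = 0.27041 corresponds to the U ≤ 60% branch:
U = √(4T_v/π) = 0.5868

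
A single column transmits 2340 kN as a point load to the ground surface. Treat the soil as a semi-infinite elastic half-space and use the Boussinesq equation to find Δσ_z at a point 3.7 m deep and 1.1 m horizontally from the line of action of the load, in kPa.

Boussinesq vertical stress below a point load on an elastic half-space:
Δσ_z = 3P/(2πz²) · [1 + (r/z)²]^(−5/2)
r/z = 1.1/3.7 = 0.2973; [1+(r/z)²]^(−5/2) = 0.80918.
Δσ_z = 3×2340/(2π×3.7²) × 0.80918 = 81.612 × 0.80918 = 66.04 kPa

Δσ_z ≈ 66 kPa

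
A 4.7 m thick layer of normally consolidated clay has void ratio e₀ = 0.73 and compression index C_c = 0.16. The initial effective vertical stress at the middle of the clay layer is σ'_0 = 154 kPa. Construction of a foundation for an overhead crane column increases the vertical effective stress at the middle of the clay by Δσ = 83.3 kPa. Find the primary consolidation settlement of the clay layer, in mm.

S_c ≈ 81.6 mm

Final effective stress: σ'_f = σ'_0 + Δσ = 154 + 83.3 = 237.3 kPa.
Normally consolidated clay, so the full stress increment lies on the virgin compression line:
S_c = C_c·H/(1+e₀)·log₁₀(σ'_f/σ'_0) = 0.16×4.7/(1+0.73)×log₁₀(237.3/154)
    = 0.43468 × 0.18778 = 0.08162 m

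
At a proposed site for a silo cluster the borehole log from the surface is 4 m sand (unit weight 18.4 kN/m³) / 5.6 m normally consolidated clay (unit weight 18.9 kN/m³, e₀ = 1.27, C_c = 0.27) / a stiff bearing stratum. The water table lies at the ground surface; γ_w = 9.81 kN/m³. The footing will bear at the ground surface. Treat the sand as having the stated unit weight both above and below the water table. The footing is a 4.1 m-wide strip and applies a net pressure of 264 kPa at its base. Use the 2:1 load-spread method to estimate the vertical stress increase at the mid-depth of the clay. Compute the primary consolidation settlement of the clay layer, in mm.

S_c ≈ 283 mm

Mid-depth of clay below the ground surface: z = 4 + 5.6/2 = 6.8 m.
Total vertical stress at mid-clay: σ_v = 18.4×4 + 18.9×2.8 = 126.52 kPa.
Pore pressure: u = 9.81×(6.8 − 0) = 66.708 kPa.
Initial effective stress: σ'_0 = σ_v − u = 126.52 − 66.708 = 59.812 kPa.
Stress increase at mid-clay by the 2:1 spreading method:
Δσ = qB/(B+z) = 264×4.1/(4.1+6.8) = 99.303 kPa
Final effective stress: σ'_f = σ'_0 + Δσ = 59.812 + 99.303 = 159.12 kPa.
Normally consolidated clay, so the full stress increment lies on the virgin compression line:
S_c = C_c·H/(1+e₀)·log₁₀(σ'_f/σ'_0) = 0.27×5.6/(1+1.27)×log₁₀(159.12/59.812)
    = 0.66608 × 0.42494 = 0.283 m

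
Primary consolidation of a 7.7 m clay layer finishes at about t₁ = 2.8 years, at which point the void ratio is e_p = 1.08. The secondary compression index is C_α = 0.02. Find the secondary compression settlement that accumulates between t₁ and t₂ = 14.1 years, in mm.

Secondary compression: S_s = C_α·H/(1+e_p)·log₁₀(t₂/t₁)
S_s = 0.02×7.7/(1+1.08)×log₁₀(14.1/2.8)
    = 0.07404 × 0.7021 = 0.05198 m

S_s ≈ 52 mm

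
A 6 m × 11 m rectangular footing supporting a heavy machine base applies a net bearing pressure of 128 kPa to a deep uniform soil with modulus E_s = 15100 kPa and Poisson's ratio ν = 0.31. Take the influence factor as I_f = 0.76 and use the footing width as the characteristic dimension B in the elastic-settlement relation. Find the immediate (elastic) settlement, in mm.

S_e ≈ 34.9 mm

Immediate (elastic) settlement: S_e = q·B·(1−ν²)/E_s · I_f.
S_e = 128 × 6 × (1 − 0.31²) / 15100 × 0.76
    = 128 × 6 × 0.9039 / 15100 × 0.76
    = 0.03494 m = 34.94 mm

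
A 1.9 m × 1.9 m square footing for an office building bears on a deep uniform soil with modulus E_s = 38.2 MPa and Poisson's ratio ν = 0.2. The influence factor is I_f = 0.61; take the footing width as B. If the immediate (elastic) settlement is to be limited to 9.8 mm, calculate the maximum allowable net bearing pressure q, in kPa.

q ≈ 336 kPa

E_s = 38.2 MPa = 38200 kPa.
S_e = q·B·(1−ν²)/E_s · I_f  ⇒  q = S_e·E_s / (B·(1−ν²)·I_f).
q = 0.0098 × 38200 / (1.9 × 0.96 × 0.61) = 336.5 kPa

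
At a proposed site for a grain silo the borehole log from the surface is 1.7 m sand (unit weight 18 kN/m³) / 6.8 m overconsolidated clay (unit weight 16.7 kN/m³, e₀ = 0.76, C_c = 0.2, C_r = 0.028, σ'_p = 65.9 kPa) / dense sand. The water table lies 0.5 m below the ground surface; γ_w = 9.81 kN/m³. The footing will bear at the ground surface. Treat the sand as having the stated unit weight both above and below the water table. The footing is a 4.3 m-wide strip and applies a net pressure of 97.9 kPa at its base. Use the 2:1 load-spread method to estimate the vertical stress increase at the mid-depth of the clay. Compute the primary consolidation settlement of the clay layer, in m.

S_c ≈ 0.114 m

Mid-depth of clay below the ground surface: z = 1.7 + 6.8/2 = 5.1 m.
Total vertical stress at mid-clay: σ_v = 18×1.7 + 16.7×3.4 = 87.38 kPa.
Pore pressure: u = 9.81×(5.1 − 0.5) = 45.126 kPa.
Initial effective stress: σ'_0 = σ_v − u = 87.38 − 45.126 = 42.254 kPa.
Stress increase at mid-clay by the 2:1 spreading method:
Δσ = qB/(B+z) = 97.9×4.3/(4.3+5.1) = 44.784 kPa
Final effective stress: σ'_f = 42.254 + 44.784 = 87.038 kPa.
σ'_f = 87.038 > σ'_p = 65.9 kPa, so the stress path crosses the preconsolidation pressure — recompression up to σ'_p, then virgin compression beyond:
S_c = H/(1+e₀)·[C_r·log₁₀(σ'_p/σ'_0) + C_c·log₁₀(σ'_f/σ'_p)]
    = 6.8/1.76 × [0.028×log₁₀(65.9/42.254) + 0.2×log₁₀(87.038/65.9)]
    = 3.8636 × [0.0054045 + 0.024165] = 0.1142 m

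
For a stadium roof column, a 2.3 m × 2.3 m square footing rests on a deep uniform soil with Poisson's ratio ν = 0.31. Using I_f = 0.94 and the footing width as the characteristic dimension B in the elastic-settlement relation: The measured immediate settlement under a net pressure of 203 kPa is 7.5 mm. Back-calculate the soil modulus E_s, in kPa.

E_s ≈ 52900 kPa

S_e = q·B·(1−ν²)/E_s · I_f  ⇒  E_s = q·B·(1−ν²)·I_f / S_e.
E_s = 203 × 2.3 × 0.9039 × 0.94 / 0.0075 = 52890 kPa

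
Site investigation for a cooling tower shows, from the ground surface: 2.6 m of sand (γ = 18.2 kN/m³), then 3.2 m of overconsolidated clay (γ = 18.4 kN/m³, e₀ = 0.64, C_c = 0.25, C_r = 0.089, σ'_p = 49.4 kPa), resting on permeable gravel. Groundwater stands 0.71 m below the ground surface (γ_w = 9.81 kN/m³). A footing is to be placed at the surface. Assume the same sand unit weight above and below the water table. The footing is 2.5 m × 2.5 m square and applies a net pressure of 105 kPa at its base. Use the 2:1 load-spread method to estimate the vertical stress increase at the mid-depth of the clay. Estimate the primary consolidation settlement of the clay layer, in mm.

S_c ≈ 42.1 mm

Mid-depth of clay below the ground surface: z = 2.6 + 3.2/2 = 4.2 m.
Total vertical stress at mid-clay: σ_v = 18.2×2.6 + 18.4×1.6 = 76.76 kPa.
Pore pressure: u = 9.81×(4.2 − 0.71) = 34.237 kPa.
Initial effective stress: σ'_0 = σ_v − u = 76.76 − 34.237 = 42.523 kPa.
Stress increase at mid-clay by the 2:1 spreading method:
Δσ = qBL/((B+z)(L+z)) = 105×2.5×2.5/((2.5+4.2)(2.5+4.2)) = 14.619 kPa
Final effective stress: σ'_f = 42.523 + 14.619 = 57.142 kPa.
σ'_f = 57.142 > σ'_p = 49.4 kPa, so the stress path crosses the preconsolidation pressure — recompression up to σ'_p, then virgin compression beyond:
S_c = H/(1+e₀)·[C_r·log₁₀(σ'_p/σ'_0) + C_c·log₁₀(σ'_f/σ'_p)]
    = 3.2/1.64 × [0.089×log₁₀(49.4/42.523) + 0.25×log₁₀(57.142/49.4)]
    = 1.9512 × [0.0057942 + 0.015807] = 0.04215 m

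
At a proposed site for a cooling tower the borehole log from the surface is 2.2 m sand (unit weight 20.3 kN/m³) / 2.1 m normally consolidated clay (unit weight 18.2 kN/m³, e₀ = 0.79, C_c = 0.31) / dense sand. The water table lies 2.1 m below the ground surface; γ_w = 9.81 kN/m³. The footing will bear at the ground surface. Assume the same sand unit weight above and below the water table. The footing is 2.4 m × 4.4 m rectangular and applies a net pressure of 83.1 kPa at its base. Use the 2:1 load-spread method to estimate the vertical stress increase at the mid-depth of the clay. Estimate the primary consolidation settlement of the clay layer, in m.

S_c ≈ 0.0517 m

Mid-depth of clay below the ground surface: z = 2.2 + 2.1/2 = 3.25 m.
Total vertical stress at mid-clay: σ_v = 20.3×2.2 + 18.2×1.05 = 63.77 kPa.
Pore pressure: u = 9.81×(3.25 − 2.1) = 11.281 kPa.
Initial effective stress: σ'_0 = σ_v − u = 63.77 − 11.281 = 52.489 kPa.
Stress increase at mid-clay by the 2:1 spreading method:
Δσ = qBL/((B+z)(L+z)) = 83.1×2.4×4.4/((2.4+3.25)(4.4+3.25)) = 20.303 kPa
Final effective stress: σ'_f = σ'_0 + Δσ = 52.489 + 20.303 = 72.792 kPa.
Normally consolidated clay, so the full stress increment lies on the virgin compression line:
S_c = C_c·H/(1+e₀)·log₁₀(σ'_f/σ'_0) = 0.31×2.1/(1+0.79)×log₁₀(72.792/52.489)
    = 0.36369 × 0.14202 = 0.05165 m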